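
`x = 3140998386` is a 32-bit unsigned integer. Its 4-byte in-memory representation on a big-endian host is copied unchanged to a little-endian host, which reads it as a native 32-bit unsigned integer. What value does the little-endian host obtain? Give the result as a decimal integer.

4073994171

3140998386 in 32-bit hexadecimal is 0xBB37D4F2.
Stored big-endian, the bytes at ascending addresses are BB 37 D4 F2.
Read back as little-endian, the first byte is least significant, giving 0xF2D437BB.
0xF2D437BB = 4073994171.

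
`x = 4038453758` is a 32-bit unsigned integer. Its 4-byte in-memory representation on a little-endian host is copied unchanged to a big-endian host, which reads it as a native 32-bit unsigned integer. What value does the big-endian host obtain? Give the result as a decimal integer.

4276729328

4038453758 in 32-bit hexadecimal is 0xF0B5E9FE.
Stored little-endian, the bytes at ascending addresses are FE E9 B5 F0.
Read back as big-endian, the last byte is least significant, giving 0xFEE9B5F0.
0xFEE9B5F0 = 4276729328.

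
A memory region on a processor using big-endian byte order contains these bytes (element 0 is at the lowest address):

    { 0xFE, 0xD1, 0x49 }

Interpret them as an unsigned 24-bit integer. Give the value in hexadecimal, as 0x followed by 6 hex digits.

0xFED149

Big-endian stores the most-significant byte at the lowest address.
The bytes are already most-significant first: 0xFED149.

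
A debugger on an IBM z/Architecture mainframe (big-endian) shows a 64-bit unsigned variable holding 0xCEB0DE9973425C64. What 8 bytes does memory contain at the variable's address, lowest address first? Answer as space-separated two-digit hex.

CE B0 DE 99 73 42 5C 64

Split into bytes (most-significant first): CE B0 DE 99 73 42 5C 64.
In big-endian order the high byte comes first in memory.
So the memory order matches the most-significant-first order: CE B0 DE 99 73 42 5C 64.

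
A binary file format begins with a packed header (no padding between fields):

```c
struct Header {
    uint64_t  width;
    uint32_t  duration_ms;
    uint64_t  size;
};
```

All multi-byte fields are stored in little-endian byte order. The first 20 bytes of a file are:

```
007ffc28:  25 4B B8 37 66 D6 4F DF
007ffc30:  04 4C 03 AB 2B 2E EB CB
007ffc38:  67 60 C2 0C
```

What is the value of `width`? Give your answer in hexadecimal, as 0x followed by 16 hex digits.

0xDF4FD66637B84B25

`width` is the first field, at byte offset 0, occupying 8 bytes.
Bytes at offsets 0..7: 25 4B B8 37 66 D6 4F DF.
Little-endian stores the least-significant byte at the lowest address.
Reassemble most-significant byte first: DF 4F D6 66 37 B8 4B 25 → 0xDF4FD66637B84B25.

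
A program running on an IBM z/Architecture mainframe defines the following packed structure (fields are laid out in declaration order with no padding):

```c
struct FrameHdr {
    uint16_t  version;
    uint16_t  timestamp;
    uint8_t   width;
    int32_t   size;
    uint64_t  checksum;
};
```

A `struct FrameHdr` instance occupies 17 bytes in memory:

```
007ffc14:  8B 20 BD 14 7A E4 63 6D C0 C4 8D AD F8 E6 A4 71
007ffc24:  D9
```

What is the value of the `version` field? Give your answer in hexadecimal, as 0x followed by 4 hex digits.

0x8B20

`version` is the first field, at byte offset 0, occupying 2 bytes.
Bytes at offsets 0..1: 8B 20.
In big-endian order the high byte comes first in memory.
The bytes are already most-significant first: 0x8B20.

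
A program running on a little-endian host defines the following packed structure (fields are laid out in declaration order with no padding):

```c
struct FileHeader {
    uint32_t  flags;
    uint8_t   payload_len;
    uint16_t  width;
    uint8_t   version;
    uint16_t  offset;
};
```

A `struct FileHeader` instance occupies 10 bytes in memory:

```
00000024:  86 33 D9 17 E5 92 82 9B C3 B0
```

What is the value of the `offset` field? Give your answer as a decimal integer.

`offset` follows `flags` (4 B), `payload_len` (1 B), `width` (2 B), `version` (1 B), so it starts at offset 4 + 1 + 2 + 1 = 8 and occupies 2 bytes.
Bytes at offsets 8..9: C3 B0.
Little-endian: lowest address holds the least-significant byte.
Reassemble most-significant byte first: B0 C3 → 0xB0C3.
0xB0C3 = 45251.

45251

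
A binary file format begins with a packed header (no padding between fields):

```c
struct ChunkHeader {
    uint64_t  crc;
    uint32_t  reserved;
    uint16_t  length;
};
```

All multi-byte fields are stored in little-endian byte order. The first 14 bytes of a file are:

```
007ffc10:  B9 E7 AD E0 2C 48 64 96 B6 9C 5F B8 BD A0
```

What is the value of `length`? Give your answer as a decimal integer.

41149

`length` follows `crc` (8 B), `reserved` (4 B), so it starts at offset 8 + 4 = 12 and occupies 2 bytes.
Bytes at offsets 12..13: BD A0.
Little-endian: lowest address holds the least-significant byte.
Reassemble most-significant byte first: A0 BD → 0xA0BD.
0xA0BD = 41149.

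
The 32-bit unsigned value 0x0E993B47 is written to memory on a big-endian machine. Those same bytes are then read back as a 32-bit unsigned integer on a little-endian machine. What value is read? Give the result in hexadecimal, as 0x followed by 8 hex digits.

Stored big-endian, the bytes at ascending addresses are 0E 99 3B 47.
Read back as little-endian, the first byte is least significant, giving 0x473B990E.

0x473B990E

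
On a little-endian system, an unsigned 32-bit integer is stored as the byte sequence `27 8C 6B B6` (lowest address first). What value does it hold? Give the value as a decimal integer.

Little-endian: lowest address holds the least-significant byte.
Reassemble most-significant byte first: B6 6B 8C 27 → 0xB66B8C27.
0xB66B8C27 = 3060501543.

3060501543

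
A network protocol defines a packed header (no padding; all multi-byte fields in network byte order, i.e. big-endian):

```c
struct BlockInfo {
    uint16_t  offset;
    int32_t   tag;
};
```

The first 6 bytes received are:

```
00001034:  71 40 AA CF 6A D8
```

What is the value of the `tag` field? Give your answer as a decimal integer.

-1429247272

`tag` follows `offset` (2 bytes), so it starts at byte offset 2 and occupies 4 bytes.
Bytes at offsets 2..5: AA CF 6A D8.
In big-endian order the high byte comes first in memory.
The bytes are already most-significant first: 0xAACF6AD8.
Top bit is set, so as a signed 32-bit value this is 0xAACF6AD8 − 2^32 = -1429247272.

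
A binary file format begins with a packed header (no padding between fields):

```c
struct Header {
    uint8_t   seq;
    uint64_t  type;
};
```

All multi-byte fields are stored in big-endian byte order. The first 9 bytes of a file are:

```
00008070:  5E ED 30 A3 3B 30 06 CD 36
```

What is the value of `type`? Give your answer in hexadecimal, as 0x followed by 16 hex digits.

0xED30A33B3006CD36

`type` follows `seq` (1 byte), so it starts at byte offset 1 and occupies 8 bytes.
Bytes at offsets 1..8: ED 30 A3 3B 30 06 CD 36.
Big-endian: lowest address holds the most-significant byte.
The bytes are already most-significant first: 0xED30A33B3006CD36.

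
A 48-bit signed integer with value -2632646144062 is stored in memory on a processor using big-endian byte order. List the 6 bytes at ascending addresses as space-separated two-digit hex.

Two's complement of -2632646144062 in 48 bits: 2632646144062 = 0x0264F5F0303E; invert → 0xFD9B0A0FCFC1; add 1 → 0xFD9B0A0FCFC2.
Split into bytes (most-significant first): FD 9B 0A 0F CF C2.
In big-endian order the high byte comes first in memory.
So the memory order matches the most-significant-first order: FD 9B 0A 0F CF C2.

FD 9B 0A 0F CF C2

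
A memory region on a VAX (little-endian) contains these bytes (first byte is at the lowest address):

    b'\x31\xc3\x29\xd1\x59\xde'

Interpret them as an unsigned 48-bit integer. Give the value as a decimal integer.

Little-endian: lowest address holds the least-significant byte.
Reassemble most-significant byte first: DE 59 D1 29 C3 31 → 0xDE59D129C331.
0xDE59D129C331 = 244477342630705.

244477342630705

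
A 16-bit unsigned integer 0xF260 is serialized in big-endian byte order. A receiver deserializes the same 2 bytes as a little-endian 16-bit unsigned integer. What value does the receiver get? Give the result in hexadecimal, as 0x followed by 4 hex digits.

0x60F2

Stored big-endian, the bytes at ascending addresses are F2 60.
Read back as little-endian, the first byte is least significant, giving 0x60F2.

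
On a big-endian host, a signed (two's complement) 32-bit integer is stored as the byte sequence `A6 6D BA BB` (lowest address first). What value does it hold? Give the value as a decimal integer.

Big-endian stores the most-significant byte at the lowest address.
The bytes are already most-significant first: 0xA66DBABB.
Top bit is set, so as a signed 32-bit value this is 0xA66DBABB − 2^32 = -1502758213.

-1502758213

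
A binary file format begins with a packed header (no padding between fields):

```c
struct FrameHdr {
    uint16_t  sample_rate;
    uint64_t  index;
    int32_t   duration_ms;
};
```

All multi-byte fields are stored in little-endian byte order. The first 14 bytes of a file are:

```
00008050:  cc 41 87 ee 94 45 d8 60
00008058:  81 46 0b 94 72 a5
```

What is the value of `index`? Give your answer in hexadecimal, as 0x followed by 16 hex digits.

`index` follows `sample_rate` (2 bytes), so it starts at byte offset 2 and occupies 8 bytes.
Bytes at offsets 2..9: 87 EE 94 45 D8 60 81 46.
In little-endian order the low byte comes first in memory.
Reassemble most-significant byte first: 46 81 60 D8 45 94 EE 87 → 0x468160D84594EE87.

0x468160D84594EE87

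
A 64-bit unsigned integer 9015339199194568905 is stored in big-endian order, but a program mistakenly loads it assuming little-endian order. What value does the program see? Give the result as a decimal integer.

9015339199194568905 in 64-bit hexadecimal is 0x7D1CEB3C81A598C9.
Stored big-endian, the bytes at ascending addresses are 7D 1C EB 3C 81 A5 98 C9.
Read back as little-endian, the first byte is least significant, giving 0xC998A5813CEB1C7D.
0xC998A5813CEB1C7D = 14526542572574940285.

14526542572574940285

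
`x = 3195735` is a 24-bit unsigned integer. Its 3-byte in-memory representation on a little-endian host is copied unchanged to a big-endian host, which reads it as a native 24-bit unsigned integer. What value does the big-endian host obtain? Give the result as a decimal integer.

5751600

3195735 in 24-bit hexadecimal is 0x30C357.
Stored little-endian, the bytes at ascending addresses are 57 C3 30.
Read back as big-endian, the last byte is least significant, giving 0x57C330.
0x57C330 = 5751600.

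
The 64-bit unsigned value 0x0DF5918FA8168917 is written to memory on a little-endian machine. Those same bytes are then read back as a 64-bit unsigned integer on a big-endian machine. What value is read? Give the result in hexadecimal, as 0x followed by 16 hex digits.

0x178916A88F91F50D

Stored little-endian, the bytes at ascending addresses are 17 89 16 A8 8F 91 F5 0D.
Read back as big-endian, the last byte is least significant, giving 0x178916A88F91F50D.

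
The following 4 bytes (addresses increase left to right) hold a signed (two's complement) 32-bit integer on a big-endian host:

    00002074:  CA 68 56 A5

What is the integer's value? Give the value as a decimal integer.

Big-endian: lowest address holds the most-significant byte.
The bytes are already most-significant first: 0xCA6856A5.
Top bit is set, so as a signed 32-bit value this is 0xCA6856A5 − 2^32 = -899131739.

-899131739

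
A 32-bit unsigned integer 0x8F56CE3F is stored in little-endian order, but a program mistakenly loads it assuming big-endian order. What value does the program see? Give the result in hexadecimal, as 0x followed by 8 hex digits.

0x3FCE568F

Stored little-endian, the bytes at ascending addresses are 3F CE 56 8F.
Read back as big-endian, the last byte is least significant, giving 0x3FCE568F.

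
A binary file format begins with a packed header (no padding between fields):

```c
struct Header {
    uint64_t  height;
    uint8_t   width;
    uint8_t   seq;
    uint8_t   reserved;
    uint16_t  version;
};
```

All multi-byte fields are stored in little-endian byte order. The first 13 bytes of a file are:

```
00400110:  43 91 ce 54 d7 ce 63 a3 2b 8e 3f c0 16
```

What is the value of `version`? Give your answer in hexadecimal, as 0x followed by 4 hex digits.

0x16C0

`version` follows `height` (8 B), `width` (1 B), `seq` (1 B), `reserved` (1 B), so it starts at offset 8 + 1 + 1 + 1 = 11 and occupies 2 bytes.
Bytes at offsets 11..12: C0 16.
Little-endian: lowest address holds the least-significant byte.
Reassemble most-significant byte first: 16 C0 → 0x16C0.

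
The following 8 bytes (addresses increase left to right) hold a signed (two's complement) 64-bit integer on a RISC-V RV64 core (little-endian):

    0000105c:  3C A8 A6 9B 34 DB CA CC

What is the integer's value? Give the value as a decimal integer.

Little-endian: lowest address holds the least-significant byte.
Reassemble most-significant byte first: CC CA DB 34 9B A6 A8 3C → 0xCCCADB349BA6A83C.
Top bit is set, so as a signed 64-bit value this is 0xCCCADB349BA6A83C − 2^64 = -3689895925680527300.

-3689895925680527300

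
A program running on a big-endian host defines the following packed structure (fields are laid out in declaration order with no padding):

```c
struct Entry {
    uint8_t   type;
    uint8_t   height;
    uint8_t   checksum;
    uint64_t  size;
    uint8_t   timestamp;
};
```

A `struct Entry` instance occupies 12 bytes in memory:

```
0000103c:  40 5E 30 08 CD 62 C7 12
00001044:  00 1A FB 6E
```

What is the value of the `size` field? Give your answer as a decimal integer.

`size` follows `type` (1 B), `height` (1 B), `checksum` (1 B), so it starts at offset 1 + 1 + 1 = 3 and occupies 8 bytes.
Bytes at offsets 3..10: 08 CD 62 C7 12 00 1A FB.
Big-endian: lowest address holds the most-significant byte.
The bytes are already most-significant first: 0x08CD62C712001AFB.
0x08CD62C712001AFB = 634271729669118715.

634271729669118715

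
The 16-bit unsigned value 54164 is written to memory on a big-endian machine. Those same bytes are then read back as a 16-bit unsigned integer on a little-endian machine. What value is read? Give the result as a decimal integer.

38099

54164 in 16-bit hexadecimal is 0xD394.
Stored big-endian, the bytes at ascending addresses are D3 94.
Read back as little-endian, the first byte is least significant, giving 0x94D3.
0x94D3 = 38099.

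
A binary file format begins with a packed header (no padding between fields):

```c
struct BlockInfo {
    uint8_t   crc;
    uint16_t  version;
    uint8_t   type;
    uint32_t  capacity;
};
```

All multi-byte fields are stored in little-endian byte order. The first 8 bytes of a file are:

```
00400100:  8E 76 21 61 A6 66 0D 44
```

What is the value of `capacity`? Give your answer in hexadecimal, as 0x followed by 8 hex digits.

0x440D66A6

`capacity` follows `crc` (1 B), `version` (2 B), `type` (1 B), so it starts at offset 1 + 2 + 1 = 4 and occupies 4 bytes.
Bytes at offsets 4..7: A6 66 0D 44.
In little-endian order the low byte comes first in memory.
Reassemble most-significant byte first: 44 0D 66 A6 → 0x440D66A6.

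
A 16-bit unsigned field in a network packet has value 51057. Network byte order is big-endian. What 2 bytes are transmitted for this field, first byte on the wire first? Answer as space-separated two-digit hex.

C7 71

51057 in hexadecimal, padded to 16 bits, is 0xC771.
Split into bytes (most-significant first): C7 71.
In big-endian order the high byte comes first in memory.
So the memory order matches the most-significant-first order: C7 71.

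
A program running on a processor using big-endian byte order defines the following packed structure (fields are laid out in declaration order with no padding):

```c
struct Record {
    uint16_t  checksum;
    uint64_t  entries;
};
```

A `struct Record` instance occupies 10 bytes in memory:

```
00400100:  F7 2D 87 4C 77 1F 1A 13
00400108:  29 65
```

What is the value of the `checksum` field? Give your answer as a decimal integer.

`checksum` is the first field, at byte offset 0, occupying 2 bytes.
Bytes at offsets 0..1: F7 2D.
In big-endian order the high byte comes first in memory.
The bytes are already most-significant first: 0xF72D.
0xF72D = 63277.

63277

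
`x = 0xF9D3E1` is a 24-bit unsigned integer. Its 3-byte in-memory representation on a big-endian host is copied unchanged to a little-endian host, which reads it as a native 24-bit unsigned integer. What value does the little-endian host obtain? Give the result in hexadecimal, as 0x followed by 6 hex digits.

0xE1D3F9

Stored big-endian, the bytes at ascending addresses are F9 D3 E1.
Read back as little-endian, the first byte is least significant, giving 0xE1D3F9.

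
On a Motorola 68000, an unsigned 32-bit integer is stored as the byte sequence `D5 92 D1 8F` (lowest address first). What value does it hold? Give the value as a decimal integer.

3583168911

In big-endian order the high byte comes first in memory.
The bytes are already most-significant first: 0xD592D18F.
0xD592D18F = 3583168911.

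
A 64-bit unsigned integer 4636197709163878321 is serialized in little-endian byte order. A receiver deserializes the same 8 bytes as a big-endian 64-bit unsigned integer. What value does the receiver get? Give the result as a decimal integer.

4636197709163878321 in 64-bit hexadecimal is 0x40571540BB3157B1.
Stored little-endian, the bytes at ascending addresses are B1 57 31 BB 40 15 57 40.
Read back as big-endian, the last byte is least significant, giving 0xB15731BB40155740.
0xB15731BB40155740 = 12778737147990857536.

12778737147990857536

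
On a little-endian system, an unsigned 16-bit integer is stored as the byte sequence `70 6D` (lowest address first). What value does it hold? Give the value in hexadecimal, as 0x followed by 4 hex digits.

0x6D70

Little-endian stores the least-significant byte at the lowest address.
Reassemble most-significant byte first: 6D 70 → 0x6D70.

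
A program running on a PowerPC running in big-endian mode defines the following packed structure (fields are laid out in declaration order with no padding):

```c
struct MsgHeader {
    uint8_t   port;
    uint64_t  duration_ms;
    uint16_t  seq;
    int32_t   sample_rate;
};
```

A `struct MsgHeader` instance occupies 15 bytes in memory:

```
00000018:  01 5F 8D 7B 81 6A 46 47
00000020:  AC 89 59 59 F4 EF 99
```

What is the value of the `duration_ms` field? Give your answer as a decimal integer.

`duration_ms` follows `port` (1 byte), so it starts at byte offset 1 and occupies 8 bytes.
Bytes at offsets 1..8: 5F 8D 7B 81 6A 46 47 AC.
Big-endian stores the most-significant byte at the lowest address.
The bytes are already most-significant first: 0x5F8D7B816A4647AC.
0x5F8D7B816A4647AC = 6885295201083344812.

6885295201083344812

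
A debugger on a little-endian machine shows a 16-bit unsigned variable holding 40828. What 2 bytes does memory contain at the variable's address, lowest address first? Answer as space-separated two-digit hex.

40828 in hexadecimal, padded to 16 bits, is 0x9F7C.
Split into bytes (most-significant first): 9F 7C.
Little-endian: lowest address holds the least-significant byte.
So at ascending addresses the bytes are 7C 9F.

7C 9F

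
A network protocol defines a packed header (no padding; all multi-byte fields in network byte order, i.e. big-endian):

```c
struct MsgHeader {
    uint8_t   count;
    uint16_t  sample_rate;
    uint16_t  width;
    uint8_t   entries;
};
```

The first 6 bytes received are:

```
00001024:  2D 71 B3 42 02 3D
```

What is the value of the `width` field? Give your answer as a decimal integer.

`width` follows `count` (1 B), `sample_rate` (2 B), so it starts at offset 1 + 2 = 3 and occupies 2 bytes.
Bytes at offsets 3..4: 42 02.
Big-endian stores the most-significant byte at the lowest address.
The bytes are already most-significant first: 0x4202.
0x4202 = 16898.

16898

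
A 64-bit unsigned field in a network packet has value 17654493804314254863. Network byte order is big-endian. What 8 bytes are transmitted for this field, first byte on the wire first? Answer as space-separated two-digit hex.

F5 01 5C 93 D7 7C 5E 0F

17654493804314254863 in hexadecimal, padded to 64 bits, is 0xF5015C93D77C5E0F.
Split into bytes (most-significant first): F5 01 5C 93 D7 7C 5E 0F.
Big-endian: lowest address holds the most-significant byte.
So the memory order matches the most-significant-first order: F5 01 5C 93 D7 7C 5E 0F.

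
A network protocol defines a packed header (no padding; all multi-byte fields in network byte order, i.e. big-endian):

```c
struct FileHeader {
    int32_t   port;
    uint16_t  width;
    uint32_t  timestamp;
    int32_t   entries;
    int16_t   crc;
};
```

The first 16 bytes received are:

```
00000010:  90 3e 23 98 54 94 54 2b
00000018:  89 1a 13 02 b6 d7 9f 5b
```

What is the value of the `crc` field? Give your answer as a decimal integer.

-24741

`crc` follows `port` (4 B), `width` (2 B), `timestamp` (4 B), `entries` (4 B), so it starts at offset 4 + 2 + 4 + 4 = 14 and occupies 2 bytes.
Bytes at offsets 14..15: 9F 5B.
Big-endian stores the most-significant byte at the lowest address.
The bytes are already most-significant first: 0x9F5B.
Top bit is set, so as a signed 16-bit value this is 0x9F5B − 2^16 = -24741.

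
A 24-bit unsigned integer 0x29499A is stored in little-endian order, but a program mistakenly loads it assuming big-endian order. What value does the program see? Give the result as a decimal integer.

10111273

Stored little-endian, the bytes at ascending addresses are 9A 49 29.
Read back as big-endian, the last byte is least significant, giving 0x9A4929.
0x9A4929 = 10111273.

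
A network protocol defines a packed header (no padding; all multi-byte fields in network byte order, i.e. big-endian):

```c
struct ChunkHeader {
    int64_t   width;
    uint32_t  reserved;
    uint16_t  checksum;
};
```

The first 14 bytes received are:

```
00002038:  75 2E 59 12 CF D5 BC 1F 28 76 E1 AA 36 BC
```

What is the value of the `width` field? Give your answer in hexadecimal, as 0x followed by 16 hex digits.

0x752E5912CFD5BC1F

`width` is the first field, at byte offset 0, occupying 8 bytes.
Bytes at offsets 0..7: 75 2E 59 12 CF D5 BC 1F.
Big-endian: lowest address holds the most-significant byte.
The bytes are already most-significant first: 0x752E5912CFD5BC1F.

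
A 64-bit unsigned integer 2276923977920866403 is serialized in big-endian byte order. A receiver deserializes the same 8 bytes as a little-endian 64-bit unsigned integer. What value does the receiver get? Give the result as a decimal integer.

2276923977920866403 in 64-bit hexadecimal is 0x1F99424B548AE863.
Stored big-endian, the bytes at ascending addresses are 1F 99 42 4B 54 8A E8 63.
Read back as little-endian, the first byte is least significant, giving 0x63E88A544B42991F.
0x63E88A544B42991F = 7199156098996279583.

7199156098996279583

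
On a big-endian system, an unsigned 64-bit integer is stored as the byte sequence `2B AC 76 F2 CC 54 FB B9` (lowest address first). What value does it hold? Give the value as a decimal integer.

In big-endian order the high byte comes first in memory.
The bytes are already most-significant first: 0x2BAC76F2CC54FBB9.
0x2BAC76F2CC54FBB9 = 3147021024807418809.

3147021024807418809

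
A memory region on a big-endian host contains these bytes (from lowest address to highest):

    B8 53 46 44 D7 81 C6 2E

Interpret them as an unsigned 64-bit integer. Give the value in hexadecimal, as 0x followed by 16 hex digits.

0xB8534644D781C62E

Big-endian: lowest address holds the most-significant byte.
The bytes are already most-significant first: 0xB8534644D781C62E.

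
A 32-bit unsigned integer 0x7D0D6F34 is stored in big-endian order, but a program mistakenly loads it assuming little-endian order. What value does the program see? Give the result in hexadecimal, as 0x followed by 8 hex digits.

Stored big-endian, the bytes at ascending addresses are 7D 0D 6F 34.
Read back as little-endian, the first byte is least significant, giving 0x346F0D7D.

0x346F0D7D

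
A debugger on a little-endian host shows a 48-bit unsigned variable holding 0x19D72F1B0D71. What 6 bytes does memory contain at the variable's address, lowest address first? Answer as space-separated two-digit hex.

Split into bytes (most-significant first): 19 D7 2F 1B 0D 71.
In little-endian order the low byte comes first in memory.
So at ascending addresses the bytes are 71 0D 1B 2F D7 19.

71 0D 1B 2F D7 19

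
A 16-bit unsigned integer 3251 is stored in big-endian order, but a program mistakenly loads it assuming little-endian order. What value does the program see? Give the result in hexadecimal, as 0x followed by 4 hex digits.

0xB30C

3251 in 16-bit hexadecimal is 0x0CB3.
Stored big-endian, the bytes at ascending addresses are 0C B3.
Read back as little-endian, the first byte is least significant, giving 0xB30C.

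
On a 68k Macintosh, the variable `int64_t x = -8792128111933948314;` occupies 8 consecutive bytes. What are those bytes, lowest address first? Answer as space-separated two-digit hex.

85 FC 16 10 9C 73 7E 66

Two's complement of -8792128111933948314 in 64 bits: 8792128111933948314 = 0x7A03E9EF638C819A; invert → 0x85FC16109C737E65; add 1 → 0x85FC16109C737E66.
Split into bytes (most-significant first): 85 FC 16 10 9C 73 7E 66.
In big-endian order the high byte comes first in memory.
So the memory order matches the most-significant-first order: 85 FC 16 10 9C 73 7E 66.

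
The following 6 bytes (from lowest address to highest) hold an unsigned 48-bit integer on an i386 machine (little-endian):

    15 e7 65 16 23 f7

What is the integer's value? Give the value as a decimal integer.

Little-endian: lowest address holds the least-significant byte.
Reassemble most-significant byte first: F7 23 16 65 E7 15 → 0xF7231665E715.
0xF7231665E715 = 271730071693077.

271730071693077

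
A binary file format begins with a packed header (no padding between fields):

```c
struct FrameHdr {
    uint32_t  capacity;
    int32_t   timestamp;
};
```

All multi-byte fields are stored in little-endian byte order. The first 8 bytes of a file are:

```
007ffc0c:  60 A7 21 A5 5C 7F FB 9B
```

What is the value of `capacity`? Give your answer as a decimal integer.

2770446176

`capacity` is the first field, at byte offset 0, occupying 4 bytes.
Bytes at offsets 0..3: 60 A7 21 A5.
In little-endian order the low byte comes first in memory.
Reassemble most-significant byte first: A5 21 A7 60 → 0xA521A760.
0xA521A760 = 2770446176.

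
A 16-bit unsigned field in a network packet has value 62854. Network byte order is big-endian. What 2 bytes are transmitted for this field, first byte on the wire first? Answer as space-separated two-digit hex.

62854 in hexadecimal, padded to 16 bits, is 0xF586.
Split into bytes (most-significant first): F5 86.
Big-endian: lowest address holds the most-significant byte.
So the memory order matches the most-significant-first order: F5 86.

F5 86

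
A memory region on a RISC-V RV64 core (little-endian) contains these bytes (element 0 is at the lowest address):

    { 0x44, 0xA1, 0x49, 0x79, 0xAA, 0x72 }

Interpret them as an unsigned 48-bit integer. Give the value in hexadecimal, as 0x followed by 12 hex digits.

Little-endian stores the least-significant byte at the lowest address.
Reassemble most-significant byte first: 72 AA 79 49 A1 44 → 0x72AA7949A144.

0x72AA7949A144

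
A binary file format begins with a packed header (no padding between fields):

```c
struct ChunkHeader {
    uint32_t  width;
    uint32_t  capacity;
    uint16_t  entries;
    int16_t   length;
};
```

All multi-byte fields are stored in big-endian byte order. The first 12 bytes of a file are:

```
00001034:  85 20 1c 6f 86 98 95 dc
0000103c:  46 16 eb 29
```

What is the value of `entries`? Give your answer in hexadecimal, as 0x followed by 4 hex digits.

0x4616

`entries` follows `width` (4 B), `capacity` (4 B), so it starts at offset 4 + 4 = 8 and occupies 2 bytes.
Bytes at offsets 8..9: 46 16.
Big-endian stores the most-significant byte at the lowest address.
The bytes are already most-significant first: 0x4616.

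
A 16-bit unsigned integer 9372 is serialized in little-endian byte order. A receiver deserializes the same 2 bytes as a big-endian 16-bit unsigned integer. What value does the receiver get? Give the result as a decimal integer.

9372 in 16-bit hexadecimal is 0x249C.
Stored little-endian, the bytes at ascending addresses are 9C 24.
Read back as big-endian, the last byte is least significant, giving 0x9C24.
0x9C24 = 39972.

39972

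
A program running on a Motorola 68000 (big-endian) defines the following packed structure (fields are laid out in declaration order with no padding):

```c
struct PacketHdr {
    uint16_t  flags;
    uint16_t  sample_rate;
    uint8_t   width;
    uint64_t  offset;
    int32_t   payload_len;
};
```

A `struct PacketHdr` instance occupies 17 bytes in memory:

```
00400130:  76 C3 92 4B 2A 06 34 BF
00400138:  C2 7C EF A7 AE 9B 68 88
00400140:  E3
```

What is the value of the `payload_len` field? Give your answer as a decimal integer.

`payload_len` follows `flags` (2 B), `sample_rate` (2 B), `width` (1 B), `offset` (8 B), so it starts at offset 2 + 2 + 1 + 8 = 13 and occupies 4 bytes.
Bytes at offsets 13..16: 9B 68 88 E3.
In big-endian order the high byte comes first in memory.
The bytes are already most-significant first: 0x9B6888E3.
Top bit is set, so as a signed 32-bit value this is 0x9B6888E3 − 2^32 = -1687648029.

-1687648029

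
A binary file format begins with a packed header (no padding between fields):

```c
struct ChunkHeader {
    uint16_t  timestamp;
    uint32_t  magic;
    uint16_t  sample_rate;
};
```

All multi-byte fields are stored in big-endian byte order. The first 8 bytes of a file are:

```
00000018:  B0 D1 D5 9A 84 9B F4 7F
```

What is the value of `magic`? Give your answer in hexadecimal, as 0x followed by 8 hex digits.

`magic` follows `timestamp` (2 bytes), so it starts at byte offset 2 and occupies 4 bytes.
Bytes at offsets 2..5: D5 9A 84 9B.
In big-endian order the high byte comes first in memory.
The bytes are already most-significant first: 0xD59A849B.

0xD59A849B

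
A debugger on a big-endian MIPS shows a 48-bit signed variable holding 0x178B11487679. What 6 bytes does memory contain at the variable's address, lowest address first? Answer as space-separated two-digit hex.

Split into bytes (most-significant first): 17 8B 11 48 76 79.
In big-endian order the high byte comes first in memory.
So the memory order matches the most-significant-first order: 17 8B 11 48 76 79.

17 8B 11 48 76 79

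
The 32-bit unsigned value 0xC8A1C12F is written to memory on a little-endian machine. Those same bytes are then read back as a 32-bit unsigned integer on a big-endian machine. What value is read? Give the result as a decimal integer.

801219016

Stored little-endian, the bytes at ascending addresses are 2F C1 A1 C8.
Read back as big-endian, the last byte is least significant, giving 0x2FC1A1C8.
0x2FC1A1C8 = 801219016.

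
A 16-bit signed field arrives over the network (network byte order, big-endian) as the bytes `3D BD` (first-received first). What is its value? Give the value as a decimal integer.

Big-endian: lowest address holds the most-significant byte.
The bytes are already most-significant first: 0x3DBD.
0x3DBD = 15805.

15805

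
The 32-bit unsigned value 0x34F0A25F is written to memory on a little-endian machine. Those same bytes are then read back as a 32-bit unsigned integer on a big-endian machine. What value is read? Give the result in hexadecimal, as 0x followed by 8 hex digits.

Stored little-endian, the bytes at ascending addresses are 5F A2 F0 34.
Read back as big-endian, the last byte is least significant, giving 0x5FA2F034.

0x5FA2F034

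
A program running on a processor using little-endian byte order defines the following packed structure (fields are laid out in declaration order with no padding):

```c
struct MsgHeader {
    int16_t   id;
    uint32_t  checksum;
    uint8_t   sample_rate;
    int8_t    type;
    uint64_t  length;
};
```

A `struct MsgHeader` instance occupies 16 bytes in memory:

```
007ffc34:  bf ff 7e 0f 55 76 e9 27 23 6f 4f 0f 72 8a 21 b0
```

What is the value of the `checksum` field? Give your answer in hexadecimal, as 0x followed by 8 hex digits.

0x76550F7E

`checksum` follows `id` (2 bytes), so it starts at byte offset 2 and occupies 4 bytes.
Bytes at offsets 2..5: 7E 0F 55 76.
In little-endian order the low byte comes first in memory.
Reassemble most-significant byte first: 76 55 0F 7E → 0x76550F7E.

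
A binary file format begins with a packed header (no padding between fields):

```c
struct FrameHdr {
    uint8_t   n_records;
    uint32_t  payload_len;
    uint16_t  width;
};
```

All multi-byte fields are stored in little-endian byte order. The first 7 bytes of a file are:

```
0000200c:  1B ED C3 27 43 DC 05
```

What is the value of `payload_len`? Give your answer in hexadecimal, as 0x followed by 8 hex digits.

0x4327C3ED

`payload_len` follows `n_records` (1 byte), so it starts at byte offset 1 and occupies 4 bytes.
Bytes at offsets 1..4: ED C3 27 43.
Little-endian: lowest address holds the least-significant byte.
Reassemble most-significant byte first: 43 27 C3 ED → 0x4327C3ED.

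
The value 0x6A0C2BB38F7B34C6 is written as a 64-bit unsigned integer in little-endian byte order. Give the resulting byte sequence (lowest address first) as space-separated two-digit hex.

C6 34 7B 8F B3 2B 0C 6A

Split into bytes (most-significant first): 6A 0C 2B B3 8F 7B 34 C6.
Little-endian stores the least-significant byte at the lowest address.
So at ascending addresses the bytes are C6 34 7B 8F B3 2B 0C 6A.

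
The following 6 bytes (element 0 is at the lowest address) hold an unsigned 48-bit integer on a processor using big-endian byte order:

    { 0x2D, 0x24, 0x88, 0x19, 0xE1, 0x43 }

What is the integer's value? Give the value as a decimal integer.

49634925470019

Big-endian: lowest address holds the most-significant byte.
The bytes are already most-significant first: 0x2D248819E143.
0x2D248819E143 = 49634925470019.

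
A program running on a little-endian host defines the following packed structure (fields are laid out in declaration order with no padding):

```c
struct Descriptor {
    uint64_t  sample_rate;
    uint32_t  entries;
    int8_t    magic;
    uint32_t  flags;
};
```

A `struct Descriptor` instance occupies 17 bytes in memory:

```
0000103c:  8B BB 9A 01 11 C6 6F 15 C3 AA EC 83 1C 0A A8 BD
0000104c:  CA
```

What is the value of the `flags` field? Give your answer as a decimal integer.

3401426954

`flags` follows `sample_rate` (8 B), `entries` (4 B), `magic` (1 B), so it starts at offset 8 + 4 + 1 = 13 and occupies 4 bytes.
Bytes at offsets 13..16: 0A A8 BD CA.
Little-endian stores the least-significant byte at the lowest address.
Reassemble most-significant byte first: CA BD A8 0A → 0xCABDA80A.
0xCABDA80A = 3401426954.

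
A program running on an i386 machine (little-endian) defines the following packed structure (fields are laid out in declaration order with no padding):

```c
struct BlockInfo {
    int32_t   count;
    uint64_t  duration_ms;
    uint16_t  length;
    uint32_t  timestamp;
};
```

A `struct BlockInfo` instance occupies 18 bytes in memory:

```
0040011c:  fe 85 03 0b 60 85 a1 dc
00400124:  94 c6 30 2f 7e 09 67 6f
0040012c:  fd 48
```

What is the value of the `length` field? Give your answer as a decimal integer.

2430

`length` follows `count` (4 B), `duration_ms` (8 B), so it starts at offset 4 + 8 = 12 and occupies 2 bytes.
Bytes at offsets 12..13: 7E 09.
Little-endian stores the least-significant byte at the lowest address.
Reassemble most-significant byte first: 09 7E → 0x097E.
0x097E = 2430.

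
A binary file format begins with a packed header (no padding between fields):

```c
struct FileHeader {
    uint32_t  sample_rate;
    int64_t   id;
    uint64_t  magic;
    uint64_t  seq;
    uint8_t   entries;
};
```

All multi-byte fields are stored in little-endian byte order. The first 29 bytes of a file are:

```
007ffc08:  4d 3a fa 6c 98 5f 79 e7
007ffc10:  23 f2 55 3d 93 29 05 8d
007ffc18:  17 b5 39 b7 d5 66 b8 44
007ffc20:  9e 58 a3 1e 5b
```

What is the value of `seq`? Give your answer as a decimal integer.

2207705679122687701

`seq` follows `sample_rate` (4 B), `id` (8 B), `magic` (8 B), so it starts at offset 4 + 8 + 8 = 20 and occupies 8 bytes.
Bytes at offsets 20..27: D5 66 B8 44 9E 58 A3 1E.
Little-endian: lowest address holds the least-significant byte.
Reassemble most-significant byte first: 1E A3 58 9E 44 B8 66 D5 → 0x1EA3589E44B866D5.
0x1EA3589E44B866D5 = 2207705679122687701.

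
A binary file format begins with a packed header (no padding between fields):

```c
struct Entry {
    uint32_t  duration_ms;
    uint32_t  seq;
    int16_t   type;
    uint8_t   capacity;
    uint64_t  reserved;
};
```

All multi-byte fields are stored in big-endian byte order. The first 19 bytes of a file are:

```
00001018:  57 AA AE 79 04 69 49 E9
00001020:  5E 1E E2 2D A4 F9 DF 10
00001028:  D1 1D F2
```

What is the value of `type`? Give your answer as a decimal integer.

24094

`type` follows `duration_ms` (4 B), `seq` (4 B), so it starts at offset 4 + 4 = 8 and occupies 2 bytes.
Bytes at offsets 8..9: 5E 1E.
Big-endian: lowest address holds the most-significant byte.
The bytes are already most-significant first: 0x5E1E.
0x5E1E = 24094.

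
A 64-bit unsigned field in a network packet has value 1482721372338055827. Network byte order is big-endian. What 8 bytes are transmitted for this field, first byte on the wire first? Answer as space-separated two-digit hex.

14 93 AF 3B 7B 16 EA 93

1482721372338055827 in hexadecimal, padded to 64 bits, is 0x1493AF3B7B16EA93.
Split into bytes (most-significant first): 14 93 AF 3B 7B 16 EA 93.
Big-endian stores the most-significant byte at the lowest address.
So the memory order matches the most-significant-first order: 14 93 AF 3B 7B 16 EA 93.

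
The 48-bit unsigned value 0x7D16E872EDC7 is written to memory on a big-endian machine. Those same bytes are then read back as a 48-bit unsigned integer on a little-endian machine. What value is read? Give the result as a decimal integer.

219822648989309

Stored big-endian, the bytes at ascending addresses are 7D 16 E8 72 ED C7.
Read back as little-endian, the first byte is least significant, giving 0xC7ED72E8167D.
0xC7ED72E8167D = 219822648989309.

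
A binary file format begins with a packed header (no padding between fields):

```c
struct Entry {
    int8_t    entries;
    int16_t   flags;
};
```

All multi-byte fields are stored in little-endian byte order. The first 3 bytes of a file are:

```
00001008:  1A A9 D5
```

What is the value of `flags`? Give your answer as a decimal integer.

-10839

`flags` follows `entries` (1 byte), so it starts at byte offset 1 and occupies 2 bytes.
Bytes at offsets 1..2: A9 D5.
In little-endian order the low byte comes first in memory.
Reassemble most-significant byte first: D5 A9 → 0xD5A9.
Top bit is set, so as a signed 16-bit value this is 0xD5A9 − 2^16 = -10839.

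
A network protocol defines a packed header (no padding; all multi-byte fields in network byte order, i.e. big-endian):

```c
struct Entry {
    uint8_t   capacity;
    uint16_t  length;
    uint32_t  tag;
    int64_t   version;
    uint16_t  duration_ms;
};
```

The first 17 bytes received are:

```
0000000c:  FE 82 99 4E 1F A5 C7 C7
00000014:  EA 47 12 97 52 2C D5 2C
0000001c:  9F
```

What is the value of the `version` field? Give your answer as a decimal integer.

-4041339570437870379

`version` follows `capacity` (1 B), `length` (2 B), `tag` (4 B), so it starts at offset 1 + 2 + 4 = 7 and occupies 8 bytes.
Bytes at offsets 7..14: C7 EA 47 12 97 52 2C D5.
Big-endian: lowest address holds the most-significant byte.
The bytes are already most-significant first: 0xC7EA471297522CD5.
Top bit is set, so as a signed 64-bit value this is 0xC7EA471297522CD5 − 2^64 = -4041339570437870379.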